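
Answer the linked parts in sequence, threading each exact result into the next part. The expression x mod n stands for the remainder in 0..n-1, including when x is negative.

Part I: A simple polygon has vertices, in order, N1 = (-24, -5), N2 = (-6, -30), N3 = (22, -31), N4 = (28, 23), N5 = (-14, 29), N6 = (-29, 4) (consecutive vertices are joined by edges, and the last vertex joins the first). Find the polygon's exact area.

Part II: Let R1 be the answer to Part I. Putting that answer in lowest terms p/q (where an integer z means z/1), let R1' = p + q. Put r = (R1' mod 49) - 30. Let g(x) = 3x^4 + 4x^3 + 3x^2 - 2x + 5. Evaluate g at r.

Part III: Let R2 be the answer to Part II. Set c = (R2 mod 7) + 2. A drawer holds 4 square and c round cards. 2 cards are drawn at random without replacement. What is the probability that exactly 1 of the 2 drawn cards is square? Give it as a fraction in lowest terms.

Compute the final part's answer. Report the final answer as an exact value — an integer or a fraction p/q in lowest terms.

28/55

Part I: cross terms: (-24*-30 - -6*-5)=690, (-6*-31 - 22*-30)=846, (22*23 - 28*-31)=1374, (28*29 - -14*23)=1134, (-14*4 - -29*29)=785, (-29*-5 - -24*4)=241; twice the area = |5070| = 5070; area = 2535; answer 2535
Part II: R1 = 2535; threaded value p + q = 2536; r = 7; 3*(7)^4 + 4*(7)^3 + 3*(7)^2 - 2*(7)^1 + 5 = (7203) + (1372) + (147) + (-14) + (5) = 8713; answer 8713
Part III: R2 = 8713; c = 7; total draws C(11,2) = 55; favorable C(4,1)*C(7,1) = 28; P = 28/55; answer 28/55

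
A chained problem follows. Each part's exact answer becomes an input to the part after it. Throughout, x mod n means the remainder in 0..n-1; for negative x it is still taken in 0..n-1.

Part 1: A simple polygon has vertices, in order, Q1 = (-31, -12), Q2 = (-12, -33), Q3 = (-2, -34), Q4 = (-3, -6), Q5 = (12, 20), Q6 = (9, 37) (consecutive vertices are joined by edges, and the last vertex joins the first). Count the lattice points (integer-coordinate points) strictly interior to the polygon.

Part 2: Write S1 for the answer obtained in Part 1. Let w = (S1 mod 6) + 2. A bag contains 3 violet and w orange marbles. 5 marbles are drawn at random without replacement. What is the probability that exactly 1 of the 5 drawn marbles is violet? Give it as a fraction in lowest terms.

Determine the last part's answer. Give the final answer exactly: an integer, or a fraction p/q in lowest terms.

15/56

Part 1: cross terms: (-31*-33 - -12*-12)=879, (-12*-34 - -2*-33)=342, (-2*-6 - -3*-34)=-90, (-3*20 - 12*-6)=12, (12*37 - 9*20)=264, (9*-12 - -31*37)=1039; twice the area = |2446| = 2446; area = 1223; boundary points = 1 + 1 + 1 + 1 + 1 + 1 = 6; strictly interior points = area - boundary/2 + 1 = 1221; answer 1221
Part 2: S1 = 1221; w = 5; total draws C(8,5) = 56; favorable C(3,1)*C(5,4) = 15; P = 15/56; answer 15/56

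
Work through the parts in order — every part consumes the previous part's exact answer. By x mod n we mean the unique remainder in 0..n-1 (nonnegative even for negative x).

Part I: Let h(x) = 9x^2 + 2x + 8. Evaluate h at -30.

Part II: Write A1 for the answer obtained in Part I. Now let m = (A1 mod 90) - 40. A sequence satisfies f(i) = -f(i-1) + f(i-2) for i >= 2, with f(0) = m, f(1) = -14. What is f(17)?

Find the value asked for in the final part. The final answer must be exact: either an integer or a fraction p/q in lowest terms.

-20384

Part I: 9*(-30)^2 + 2*(-30)^1 + 8 = (8100) + (-60) + (8) = 8048; answer 8048
Part II: A1 = 8048; m = -2; f(2) = -1*(-14) + 1*(-2) = 12; iterating: f(2)=12, f(3)=-26, f(4)=38, f(5)=-64, f(6)=102, f(7)=-166, f(8)=268, f(9)=-434, f(10)=702, f(11)=-1136, f(12)=1838, f(13)=-2974, f(14)=4812, f(15)=-7786, f(16)=12598, f(17)=-20384; answer -20384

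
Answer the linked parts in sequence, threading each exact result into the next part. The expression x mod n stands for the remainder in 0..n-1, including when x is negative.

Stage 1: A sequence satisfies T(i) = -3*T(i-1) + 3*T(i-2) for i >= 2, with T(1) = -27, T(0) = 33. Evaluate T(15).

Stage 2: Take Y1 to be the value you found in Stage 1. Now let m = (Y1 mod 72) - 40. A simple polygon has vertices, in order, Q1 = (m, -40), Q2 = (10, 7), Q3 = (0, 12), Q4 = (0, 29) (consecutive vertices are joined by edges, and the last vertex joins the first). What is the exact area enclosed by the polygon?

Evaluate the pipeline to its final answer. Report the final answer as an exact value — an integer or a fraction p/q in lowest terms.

Stage 1: T(2) = -3*(-27) + 3*(33) = 180; iterating: T(2)=180, T(3)=-621, T(4)=2403, T(5)=-9072, T(6)=34425, T(7)=-130491, T(8)=494748, T(9)=-1875717, T(10)=7111395, T(11)=-26961336, T(12)=102218193, T(13)=-387538587, T(14)=1469270340, T(15)=-5570426781; answer -5570426781
Stage 2: Y1 = -5570426781; m = -13; cross terms: (-13*7 - 10*-40)=309, (10*12 - 0*7)=120, (0*29 - 0*12)=0, (0*-40 - -13*29)=377; twice the area = |806| = 806; area = 403; answer 403

403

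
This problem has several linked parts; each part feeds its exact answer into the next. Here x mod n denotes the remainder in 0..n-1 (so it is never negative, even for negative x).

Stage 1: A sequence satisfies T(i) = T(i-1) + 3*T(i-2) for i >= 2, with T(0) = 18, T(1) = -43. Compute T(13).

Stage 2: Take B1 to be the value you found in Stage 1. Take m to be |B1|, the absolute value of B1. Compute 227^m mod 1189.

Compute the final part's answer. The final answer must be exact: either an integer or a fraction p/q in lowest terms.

Stage 1: T(2) = 1*(-43) + 3*(18) = 11; iterating: T(2)=11, T(3)=-118, T(4)=-85, T(5)=-439, T(6)=-694, T(7)=-2011, T(8)=-4093, T(9)=-10126, T(10)=-22405, T(11)=-52783, T(12)=-119998, T(13)=-278347; answer -278347
Stage 2: B1 = -278347; m = 278347; squarings mod 1189: 227^1=227, 227^2=402, 227^4=1089, 227^8=488, 227^16=344, 227^32=625, 227^64=633, 227^128=1185, 227^256=16, 227^512=256, 227^1024=141, 227^2048=857, 227^4096=836, 227^8192=953, 227^16384=1002, 227^32768=488, 227^65536=344, 227^131072=625, 227^262144=633; 227^278347 = 227^1 * 227^2 * 227^8 * 227^64 * 227^256 * 227^512 * 227^1024 * 227^2048 * 227^4096 * 227^8192 * 227^262144 = 1096 (mod 1189); answer 1096

1096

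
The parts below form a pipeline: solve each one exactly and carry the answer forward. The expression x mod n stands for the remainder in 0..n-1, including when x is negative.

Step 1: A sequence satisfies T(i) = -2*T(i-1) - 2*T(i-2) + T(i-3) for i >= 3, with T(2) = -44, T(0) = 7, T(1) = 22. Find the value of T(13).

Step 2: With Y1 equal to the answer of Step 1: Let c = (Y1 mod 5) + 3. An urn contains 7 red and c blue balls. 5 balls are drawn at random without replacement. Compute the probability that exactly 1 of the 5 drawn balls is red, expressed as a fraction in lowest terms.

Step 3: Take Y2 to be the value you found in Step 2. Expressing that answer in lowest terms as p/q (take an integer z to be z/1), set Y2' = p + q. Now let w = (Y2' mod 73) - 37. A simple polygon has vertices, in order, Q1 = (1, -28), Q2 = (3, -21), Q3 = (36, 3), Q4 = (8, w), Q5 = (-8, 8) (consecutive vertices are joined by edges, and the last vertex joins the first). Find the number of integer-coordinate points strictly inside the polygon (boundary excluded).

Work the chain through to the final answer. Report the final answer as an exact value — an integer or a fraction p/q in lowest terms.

287

Step 1: T(3) = -2*(-44) - 2*(22) + 1*(7) = 51; iterating: T(3)=51, T(4)=8, T(5)=-162, T(6)=359, T(7)=-386, T(8)=-108, T(9)=1347, T(10)=-2864, T(11)=2926, T(12)=1223, T(13)=-11162; answer -11162
Step 2: Y1 = -11162; c = 6; total draws C(13,5) = 1287; favorable C(7,1)*C(6,4) = 105; P = 35/429; answer 35/429
Step 3: Y2 = 35/429; threaded value p + q = 464; w = -11; cross terms: (1*-21 - 3*-28)=63, (3*3 - 36*-21)=765, (36*-11 - 8*3)=-420, (8*8 - -8*-11)=-24, (-8*-28 - 1*8)=216; twice the area = |600| = 600; area = 300; boundary points = 1 + 3 + 14 + 1 + 9 = 28; strictly interior points = area - boundary/2 + 1 = 287; answer 287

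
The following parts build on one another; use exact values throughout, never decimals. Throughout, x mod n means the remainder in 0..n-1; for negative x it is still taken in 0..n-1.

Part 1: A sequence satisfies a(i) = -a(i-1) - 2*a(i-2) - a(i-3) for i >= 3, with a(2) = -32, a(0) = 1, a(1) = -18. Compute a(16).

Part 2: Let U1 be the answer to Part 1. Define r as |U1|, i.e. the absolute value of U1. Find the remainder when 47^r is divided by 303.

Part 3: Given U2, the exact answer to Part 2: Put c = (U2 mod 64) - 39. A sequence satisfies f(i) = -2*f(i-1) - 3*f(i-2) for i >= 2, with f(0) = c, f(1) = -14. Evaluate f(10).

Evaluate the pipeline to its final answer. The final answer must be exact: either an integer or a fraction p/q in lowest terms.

1663

Part 1: a(3) = -1*(-32) - 2*(-18) - 1*(1) = 67; iterating: a(3)=67, a(4)=15, a(5)=-117, a(6)=20, a(7)=199, a(8)=-122, a(9)=-296, a(10)=341, a(11)=373, a(12)=-759, a(13)=-328, a(14)=1473, a(15)=-58, a(16)=-2560; answer -2560
Part 2: U1 = -2560; r = 2560; squarings mod 303: 47^1=47, 47^2=88, 47^4=169, 47^8=79, 47^16=181, 47^32=37, 47^64=157, 47^128=106, 47^256=25, 47^512=19, 47^1024=58, 47^2048=31; 47^2560 = 47^512 * 47^2048 = 286 (mod 303); answer 286
Part 3: U2 = 286; c = -9; f(2) = -2*(-14) - 3*(-9) = 55; iterating: f(2)=55, f(3)=-68, f(4)=-29, f(5)=262, f(6)=-437, f(7)=88, f(8)=1135, f(9)=-2534, f(10)=1663; answer 1663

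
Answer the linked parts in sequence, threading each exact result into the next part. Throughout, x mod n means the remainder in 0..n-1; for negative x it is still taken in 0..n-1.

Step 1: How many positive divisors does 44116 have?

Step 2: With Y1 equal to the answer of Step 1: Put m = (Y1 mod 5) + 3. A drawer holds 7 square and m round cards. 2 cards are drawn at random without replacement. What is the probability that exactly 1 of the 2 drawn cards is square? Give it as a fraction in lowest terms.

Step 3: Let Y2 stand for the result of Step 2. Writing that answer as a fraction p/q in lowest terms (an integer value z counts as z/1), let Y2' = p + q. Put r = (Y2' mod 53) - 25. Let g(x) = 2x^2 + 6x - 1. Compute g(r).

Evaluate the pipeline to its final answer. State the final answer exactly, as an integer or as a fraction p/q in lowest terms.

Step 1: 44116 = 2^2 * 41 * 269; number of divisors = (2+1) * (1+1) * (1+1) = 12; answer 12
Step 2: Y1 = 12; m = 5; total draws C(12,2) = 66; favorable C(7,1)*C(5,1) = 35; P = 35/66; answer 35/66
Step 3: Y2 = 35/66; threaded value p + q = 101; r = 23; 2*(23)^2 + 6*(23)^1 - 1 = (1058) + (138) + (-1) = 1195; answer 1195

1195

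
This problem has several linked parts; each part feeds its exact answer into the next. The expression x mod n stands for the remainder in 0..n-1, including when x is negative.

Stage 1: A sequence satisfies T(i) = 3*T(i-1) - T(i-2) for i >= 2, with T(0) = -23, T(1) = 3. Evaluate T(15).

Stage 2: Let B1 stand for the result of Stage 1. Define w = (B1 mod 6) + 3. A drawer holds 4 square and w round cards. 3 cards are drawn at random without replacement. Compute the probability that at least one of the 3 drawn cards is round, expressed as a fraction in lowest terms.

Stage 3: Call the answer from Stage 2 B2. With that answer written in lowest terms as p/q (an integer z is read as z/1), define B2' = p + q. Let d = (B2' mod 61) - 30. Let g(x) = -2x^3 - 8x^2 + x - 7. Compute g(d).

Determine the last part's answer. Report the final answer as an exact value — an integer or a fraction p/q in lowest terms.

-55484

Stage 1: T(2) = 3*(3) - 1*(-23) = 32; iterating: T(2)=32, T(3)=93, T(4)=247, T(5)=648, T(6)=1697, T(7)=4443, T(8)=11632, T(9)=30453, T(10)=79727, T(11)=208728, T(12)=546457, T(13)=1430643, T(14)=3745472, T(15)=9805773; answer 9805773
Stage 2: B1 = 9805773; w = 6; total draws C(10,3) = 120; complement C(4,3) = 4; favorable 120 - 4 = 116; P = 29/30; answer 29/30
Stage 3: B2 = 29/30; threaded value p + q = 59; d = 29; -2*(29)^3 - 8*(29)^2 + 1*(29)^1 - 7 = (-48778) + (-6728) + (29) + (-7) = -55484; answer -55484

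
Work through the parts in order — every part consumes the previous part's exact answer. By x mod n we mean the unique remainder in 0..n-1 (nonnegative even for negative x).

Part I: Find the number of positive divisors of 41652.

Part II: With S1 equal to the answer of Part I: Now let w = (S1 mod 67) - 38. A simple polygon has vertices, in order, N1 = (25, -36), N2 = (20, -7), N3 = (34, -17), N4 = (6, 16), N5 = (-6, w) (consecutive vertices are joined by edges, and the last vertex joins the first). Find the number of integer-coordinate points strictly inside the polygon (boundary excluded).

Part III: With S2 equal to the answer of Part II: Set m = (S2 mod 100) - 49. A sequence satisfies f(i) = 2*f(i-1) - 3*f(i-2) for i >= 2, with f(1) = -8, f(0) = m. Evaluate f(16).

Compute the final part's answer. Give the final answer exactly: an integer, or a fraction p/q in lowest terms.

252926

Part I: 41652 = 2^2 * 3^2 * 13 * 89; number of divisors = (2+1) * (2+1) * (1+1) * (1+1) = 36; answer 36
Part II: S1 = 36; w = -2; cross terms: (25*-7 - 20*-36)=545, (20*-17 - 34*-7)=-102, (34*16 - 6*-17)=646, (6*-2 - -6*16)=84, (-6*-36 - 25*-2)=266; twice the area = |1439| = 1439; area = 1439/2; boundary points = 1 + 2 + 1 + 6 + 1 = 11; strictly interior points = area - boundary/2 + 1 = 715; answer 715
Part III: S2 = 715; m = -34; f(2) = 2*(-8) - 3*(-34) = 86; iterating: f(2)=86, f(3)=196, f(4)=134, f(5)=-320, f(6)=-1042, f(7)=-1124, f(8)=878, f(9)=5128, f(10)=7622, f(11)=-140, f(12)=-23146, f(13)=-45872, f(14)=-22306, f(15)=93004, f(16)=252926; answer 252926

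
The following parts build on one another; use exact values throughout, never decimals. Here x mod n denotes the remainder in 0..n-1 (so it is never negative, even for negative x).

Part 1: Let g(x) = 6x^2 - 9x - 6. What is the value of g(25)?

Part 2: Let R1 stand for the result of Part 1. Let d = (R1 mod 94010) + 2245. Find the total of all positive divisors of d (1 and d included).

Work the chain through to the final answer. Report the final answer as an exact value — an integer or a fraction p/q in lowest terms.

11088

Part 1: 6*(25)^2 - 9*(25)^1 - 6 = (3750) + (-225) + (-6) = 3519; answer 3519
Part 2: R1 = 3519; d = 5764; 5764 = 2^2 * 11 * 131; sigma = (1 + 2 + 4) * (1 + 11) * (1 + 131) = 7 * 12 * 132 = 11088; answer 11088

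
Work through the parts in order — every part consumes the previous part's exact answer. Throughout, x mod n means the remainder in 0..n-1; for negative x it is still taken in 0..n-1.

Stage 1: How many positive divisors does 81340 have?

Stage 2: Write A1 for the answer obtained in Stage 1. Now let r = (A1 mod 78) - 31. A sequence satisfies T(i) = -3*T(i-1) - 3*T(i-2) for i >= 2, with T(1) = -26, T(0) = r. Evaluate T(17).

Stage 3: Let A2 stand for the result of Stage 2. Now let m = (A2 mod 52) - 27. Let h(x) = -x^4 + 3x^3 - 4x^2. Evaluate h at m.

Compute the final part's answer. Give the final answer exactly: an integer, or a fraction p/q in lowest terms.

Stage 1: 81340 = 2^2 * 5 * 7^2 * 83; number of divisors = (2+1) * (1+1) * (2+1) * (1+1) = 36; answer 36
Stage 2: A1 = 36; r = 5; T(2) = -3*(-26) - 3*(5) = 63; iterating: T(2)=63, T(3)=-111, T(4)=144, T(5)=-99, T(6)=-135, T(7)=702, T(8)=-1701, T(9)=2997, T(10)=-3888, T(11)=2673, T(12)=3645, T(13)=-18954, T(14)=45927, T(15)=-80919, T(16)=104976, T(17)=-72171; answer -72171
Stage 3: A2 = -72171; m = -22; -1*(-22)^4 + 3*(-22)^3 - 4*(-22)^2 = (-234256) + (-31944) + (-1936) = -268136; answer -268136

-268136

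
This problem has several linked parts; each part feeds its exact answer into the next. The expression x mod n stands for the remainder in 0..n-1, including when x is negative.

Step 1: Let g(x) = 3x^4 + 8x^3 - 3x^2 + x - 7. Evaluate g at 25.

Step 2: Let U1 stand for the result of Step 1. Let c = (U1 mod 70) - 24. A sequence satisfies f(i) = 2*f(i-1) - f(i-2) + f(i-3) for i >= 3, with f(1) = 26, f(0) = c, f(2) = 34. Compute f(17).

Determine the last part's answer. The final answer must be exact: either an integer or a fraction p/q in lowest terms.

Step 1: 3*(25)^4 + 8*(25)^3 - 3*(25)^2 + 1*(25)^1 - 7 = (1171875) + (125000) + (-1875) + (25) + (-7) = 1295018; answer 1295018
Step 2: U1 = 1295018; c = -6; f(3) = 2*(34) - 1*(26) + 1*(-6) = 36; iterating: f(3)=36, f(4)=64, f(5)=126, f(6)=224, f(7)=386, f(8)=674, f(9)=1186, f(10)=2084, f(11)=3656, f(12)=6414, f(13)=11256, f(14)=19754, f(15)=34666, f(16)=60834, f(17)=106756; answer 106756

106756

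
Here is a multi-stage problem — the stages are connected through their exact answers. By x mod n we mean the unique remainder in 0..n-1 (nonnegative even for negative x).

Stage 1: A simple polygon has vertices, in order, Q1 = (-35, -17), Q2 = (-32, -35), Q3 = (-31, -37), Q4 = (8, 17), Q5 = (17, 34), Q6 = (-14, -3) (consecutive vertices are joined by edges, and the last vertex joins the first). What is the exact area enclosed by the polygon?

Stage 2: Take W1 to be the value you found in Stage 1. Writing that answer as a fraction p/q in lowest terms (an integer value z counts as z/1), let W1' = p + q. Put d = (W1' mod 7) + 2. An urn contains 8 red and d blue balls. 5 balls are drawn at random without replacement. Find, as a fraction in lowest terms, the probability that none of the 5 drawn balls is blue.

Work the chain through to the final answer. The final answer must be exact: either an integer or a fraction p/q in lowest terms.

2/9

Stage 1: cross terms: (-35*-35 - -32*-17)=681, (-32*-37 - -31*-35)=99, (-31*17 - 8*-37)=-231, (8*34 - 17*17)=-17, (17*-3 - -14*34)=425, (-14*-17 - -35*-3)=133; twice the area = |1090| = 1090; area = 545; answer 545
Stage 2: W1 = 545; threaded value p + q = 546; d = 2; total draws C(10,5) = 252; favorable C(8,5) = 56; P = 2/9; answer 2/9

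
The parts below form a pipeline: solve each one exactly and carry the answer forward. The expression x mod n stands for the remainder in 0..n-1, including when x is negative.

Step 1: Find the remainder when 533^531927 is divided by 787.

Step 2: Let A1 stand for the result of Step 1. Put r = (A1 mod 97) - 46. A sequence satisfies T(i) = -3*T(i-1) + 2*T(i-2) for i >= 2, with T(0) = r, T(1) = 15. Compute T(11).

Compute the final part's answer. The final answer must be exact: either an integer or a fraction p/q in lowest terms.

8396649

Step 1: squarings mod 787: 533^1=533, 533^2=769, 533^4=324, 533^8=305, 533^16=159, 533^32=97, 533^64=752, 533^128=438, 533^256=603, 533^512=15, 533^1024=225, 533^2048=257, 533^4096=728, 533^8192=333, 533^16384=709, 533^32768=575, 533^65536=85, 533^131072=142, 533^262144=489, 533^524288=660; 533^531927 = 533^1 * 533^2 * 533^4 * 533^16 * 533^64 * 533^128 * 533^256 * 533^1024 * 533^2048 * 533^4096 * 533^524288 = 214 (mod 787); answer 214
Step 2: A1 = 214; r = -26; T(2) = -3*(15) + 2*(-26) = -97; iterating: T(2)=-97, T(3)=321, T(4)=-1157, T(5)=4113, T(6)=-14653, T(7)=52185, T(8)=-185861, T(9)=661953, T(10)=-2357581, T(11)=8396649; answer 8396649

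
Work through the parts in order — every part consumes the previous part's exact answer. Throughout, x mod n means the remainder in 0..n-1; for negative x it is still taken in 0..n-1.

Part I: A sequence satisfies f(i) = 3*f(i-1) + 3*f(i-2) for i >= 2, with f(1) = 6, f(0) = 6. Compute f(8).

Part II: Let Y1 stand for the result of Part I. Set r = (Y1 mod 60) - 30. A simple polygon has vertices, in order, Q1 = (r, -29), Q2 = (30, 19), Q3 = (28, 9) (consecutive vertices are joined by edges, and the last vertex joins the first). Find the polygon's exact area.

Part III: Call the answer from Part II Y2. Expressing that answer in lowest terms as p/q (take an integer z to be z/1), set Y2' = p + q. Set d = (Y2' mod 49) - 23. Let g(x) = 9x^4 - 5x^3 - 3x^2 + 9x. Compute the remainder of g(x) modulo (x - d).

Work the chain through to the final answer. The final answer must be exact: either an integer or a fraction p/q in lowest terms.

Part I: f(2) = 3*(6) + 3*(6) = 36; iterating: f(2)=36, f(3)=126, f(4)=486, f(5)=1836, f(6)=6966, f(7)=26406, f(8)=100116; answer 100116
Part II: Y1 = 100116; r = 6; cross terms: (6*19 - 30*-29)=984, (30*9 - 28*19)=-262, (28*-29 - 6*9)=-866; twice the area = |-144| = 144; area = 72; answer 72
Part III: Y2 = 72; threaded value p + q = 73; d = 1; remainder = value at the root: 9*(1)^4 - 5*(1)^3 - 3*(1)^2 + 9*(1)^1 = (9) + (-5) + (-3) + (9) = 10; answer 10

10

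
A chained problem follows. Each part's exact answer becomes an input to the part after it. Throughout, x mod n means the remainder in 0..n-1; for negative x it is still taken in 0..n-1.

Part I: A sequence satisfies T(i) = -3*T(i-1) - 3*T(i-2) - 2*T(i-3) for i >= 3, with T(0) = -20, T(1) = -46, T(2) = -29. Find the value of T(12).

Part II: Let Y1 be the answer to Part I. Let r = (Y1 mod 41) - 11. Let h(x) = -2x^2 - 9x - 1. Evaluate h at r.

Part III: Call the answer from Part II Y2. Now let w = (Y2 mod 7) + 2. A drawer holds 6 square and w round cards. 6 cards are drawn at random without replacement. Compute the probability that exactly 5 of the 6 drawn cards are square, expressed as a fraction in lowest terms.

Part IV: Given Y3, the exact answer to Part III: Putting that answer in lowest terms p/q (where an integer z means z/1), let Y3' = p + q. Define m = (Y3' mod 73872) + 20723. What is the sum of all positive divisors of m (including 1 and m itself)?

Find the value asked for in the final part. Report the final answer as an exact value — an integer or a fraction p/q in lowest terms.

46872

Part I: T(3) = -3*(-29) - 3*(-46) - 2*(-20) = 265; iterating: T(3)=265, T(4)=-616, T(5)=1111, T(6)=-2015, T(7)=3944, T(8)=-8009, T(9)=16225, T(10)=-32536, T(11)=64951, T(12)=-129695; answer -129695
Part II: Y1 = -129695; r = 18; -2*(18)^2 - 9*(18)^1 - 1 = (-648) + (-162) + (-1) = -811; answer -811
Part III: Y2 = -811; w = 3; total draws C(9,6) = 84; favorable C(6,5)*C(3,1) = 18; P = 3/14; answer 3/14
Part IV: Y3 = 3/14; threaded value p + q = 17; m = 20740; 20740 = 2^2 * 5 * 17 * 61; sigma = (1 + 2 + 4) * (1 + 5) * (1 + 17) * (1 + 61) = 7 * 6 * 18 * 62 = 46872; answer 46872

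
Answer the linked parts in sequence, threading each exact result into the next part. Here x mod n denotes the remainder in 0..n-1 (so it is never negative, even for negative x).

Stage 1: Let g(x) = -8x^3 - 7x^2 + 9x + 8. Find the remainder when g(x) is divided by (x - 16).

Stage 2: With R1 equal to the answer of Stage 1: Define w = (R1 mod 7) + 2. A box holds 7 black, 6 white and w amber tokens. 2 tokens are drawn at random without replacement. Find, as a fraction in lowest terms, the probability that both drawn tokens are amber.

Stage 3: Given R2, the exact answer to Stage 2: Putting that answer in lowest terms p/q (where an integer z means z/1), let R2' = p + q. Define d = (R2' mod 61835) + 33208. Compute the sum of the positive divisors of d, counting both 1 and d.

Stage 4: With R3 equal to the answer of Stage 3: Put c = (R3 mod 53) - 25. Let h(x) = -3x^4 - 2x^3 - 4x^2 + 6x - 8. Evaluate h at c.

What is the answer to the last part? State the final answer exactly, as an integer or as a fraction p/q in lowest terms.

-1025144

Stage 1: remainder = value at the root: -8*(16)^3 - 7*(16)^2 + 9*(16)^1 + 8 = (-32768) + (-1792) + (144) + (8) = -34408; answer -34408
Stage 2: R1 = -34408; w = 6; total draws C(19,2) = 171; favorable C(6,2) = 15; P = 5/57; answer 5/57
Stage 3: R2 = 5/57; threaded value p + q = 62; d = 33270; 33270 = 2 * 3 * 5 * 1109; sigma = (1 + 2) * (1 + 3) * (1 + 5) * (1 + 1109) = 3 * 4 * 6 * 1110 = 79920; answer 79920
Stage 4: R3 = 79920; c = 24; -3*(24)^4 - 2*(24)^3 - 4*(24)^2 + 6*(24)^1 - 8 = (-995328) + (-27648) + (-2304) + (144) + (-8) = -1025144; answer -1025144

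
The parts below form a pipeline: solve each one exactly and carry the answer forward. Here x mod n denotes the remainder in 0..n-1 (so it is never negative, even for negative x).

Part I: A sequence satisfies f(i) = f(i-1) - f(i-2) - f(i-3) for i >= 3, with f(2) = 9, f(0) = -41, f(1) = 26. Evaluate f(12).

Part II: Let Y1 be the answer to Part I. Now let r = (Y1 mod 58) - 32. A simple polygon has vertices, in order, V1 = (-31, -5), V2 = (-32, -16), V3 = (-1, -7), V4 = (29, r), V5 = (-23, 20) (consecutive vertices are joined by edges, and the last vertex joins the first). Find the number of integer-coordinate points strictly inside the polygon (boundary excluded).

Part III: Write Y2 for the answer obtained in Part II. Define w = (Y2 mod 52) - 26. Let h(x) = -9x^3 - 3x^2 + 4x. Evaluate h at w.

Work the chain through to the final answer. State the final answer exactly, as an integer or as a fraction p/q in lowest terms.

4384

Part I: f(3) = 1*(9) - 1*(26) - 1*(-41) = 24; iterating: f(3)=24, f(4)=-11, f(5)=-44, f(6)=-57, f(7)=-2, f(8)=99, f(9)=158, f(10)=61, f(11)=-196, f(12)=-415; answer -415
Part II: Y1 = -415; r = 17; cross terms: (-31*-16 - -32*-5)=336, (-32*-7 - -1*-16)=208, (-1*17 - 29*-7)=186, (29*20 - -23*17)=971, (-23*-5 - -31*20)=735; twice the area = |2436| = 2436; area = 1218; boundary points = 1 + 1 + 6 + 1 + 1 = 10; strictly interior points = area - boundary/2 + 1 = 1214; answer 1214
Part III: Y2 = 1214; w = -8; -9*(-8)^3 - 3*(-8)^2 + 4*(-8)^1 = (4608) + (-192) + (-32) = 4384; answer 4384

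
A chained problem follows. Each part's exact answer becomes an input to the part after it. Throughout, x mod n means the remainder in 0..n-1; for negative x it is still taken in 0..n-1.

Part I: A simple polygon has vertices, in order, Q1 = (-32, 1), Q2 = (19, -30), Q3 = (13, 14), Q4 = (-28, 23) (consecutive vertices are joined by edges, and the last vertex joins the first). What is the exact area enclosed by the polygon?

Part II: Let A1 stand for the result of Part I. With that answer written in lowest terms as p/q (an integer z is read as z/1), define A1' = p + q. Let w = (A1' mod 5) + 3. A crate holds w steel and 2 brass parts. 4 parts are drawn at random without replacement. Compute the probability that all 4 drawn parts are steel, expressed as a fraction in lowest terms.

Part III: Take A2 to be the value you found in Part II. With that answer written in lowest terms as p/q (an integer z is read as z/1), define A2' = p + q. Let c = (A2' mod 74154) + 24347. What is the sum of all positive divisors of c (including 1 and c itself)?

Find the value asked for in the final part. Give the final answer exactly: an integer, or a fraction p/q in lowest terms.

Part I: cross terms: (-32*-30 - 19*1)=941, (19*14 - 13*-30)=656, (13*23 - -28*14)=691, (-28*1 - -32*23)=708; twice the area = |2996| = 2996; area = 1498; answer 1498
Part II: A1 = 1498; threaded value p + q = 1499; w = 7; total draws C(9,4) = 126; favorable C(7,4) = 35; P = 5/18; answer 5/18
Part III: A2 = 5/18; threaded value p + q = 23; c = 24370; 24370 = 2 * 5 * 2437; sigma = (1 + 2) * (1 + 5) * (1 + 2437) = 3 * 6 * 2438 = 43884; answer 43884

43884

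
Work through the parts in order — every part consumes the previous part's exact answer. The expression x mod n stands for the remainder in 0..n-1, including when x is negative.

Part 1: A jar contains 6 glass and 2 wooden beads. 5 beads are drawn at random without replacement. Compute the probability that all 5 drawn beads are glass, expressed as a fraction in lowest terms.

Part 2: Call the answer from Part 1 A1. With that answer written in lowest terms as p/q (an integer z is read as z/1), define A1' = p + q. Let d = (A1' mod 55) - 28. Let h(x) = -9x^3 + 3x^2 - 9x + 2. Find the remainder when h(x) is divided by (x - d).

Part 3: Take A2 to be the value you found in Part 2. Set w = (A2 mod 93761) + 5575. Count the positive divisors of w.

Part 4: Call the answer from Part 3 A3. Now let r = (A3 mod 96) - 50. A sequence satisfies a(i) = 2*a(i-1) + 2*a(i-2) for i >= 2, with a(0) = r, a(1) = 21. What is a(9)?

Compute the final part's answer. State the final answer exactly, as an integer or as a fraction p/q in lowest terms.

Part 1: total draws C(8,5) = 56; favorable C(6,5) = 6; P = 3/28; answer 3/28
Part 2: A1 = 3/28; threaded value p + q = 31; d = 3; remainder = value at the root: -9*(3)^3 + 3*(3)^2 - 9*(3)^1 + 2 = (-243) + (27) + (-27) + (2) = -241; answer -241
Part 3: A2 = -241; w = 99095; 99095 = 5 * 19819; number of divisors = (1+1) * (1+1) = 4; answer 4
Part 4: A3 = 4; r = -46; a(2) = 2*(21) + 2*(-46) = -50; iterating: a(2)=-50, a(3)=-58, a(4)=-216, a(5)=-548, a(6)=-1528, a(7)=-4152, a(8)=-11360, a(9)=-31024; answer -31024

-31024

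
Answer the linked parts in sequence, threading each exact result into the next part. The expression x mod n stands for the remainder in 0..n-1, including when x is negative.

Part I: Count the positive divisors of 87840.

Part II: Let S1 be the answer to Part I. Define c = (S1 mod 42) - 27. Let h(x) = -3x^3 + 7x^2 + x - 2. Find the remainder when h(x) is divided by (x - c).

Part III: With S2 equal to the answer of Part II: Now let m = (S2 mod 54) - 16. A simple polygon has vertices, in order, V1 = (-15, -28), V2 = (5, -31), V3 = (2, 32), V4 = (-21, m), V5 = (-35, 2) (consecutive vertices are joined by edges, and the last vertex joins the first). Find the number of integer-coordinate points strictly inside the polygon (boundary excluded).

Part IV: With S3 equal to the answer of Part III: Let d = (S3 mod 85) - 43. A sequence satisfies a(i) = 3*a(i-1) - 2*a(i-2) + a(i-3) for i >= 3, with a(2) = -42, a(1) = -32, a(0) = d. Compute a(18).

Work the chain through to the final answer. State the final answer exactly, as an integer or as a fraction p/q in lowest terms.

-35858907

Part I: 87840 = 2^5 * 3^2 * 5 * 61; number of divisors = (5+1) * (2+1) * (1+1) * (1+1) = 72; answer 72
Part II: S1 = 72; c = 3; remainder = value at the root: -3*(3)^3 + 7*(3)^2 + 1*(3)^1 - 2 = (-81) + (63) + (3) + (-2) = -17; answer -17
Part III: S2 = -17; m = 21; cross terms: (-15*-31 - 5*-28)=605, (5*32 - 2*-31)=222, (2*21 - -21*32)=714, (-21*2 - -35*21)=693, (-35*-28 - -15*2)=1010; twice the area = |3244| = 3244; area = 1622; boundary points = 1 + 3 + 1 + 1 + 10 = 16; strictly interior points = area - boundary/2 + 1 = 1615; answer 1615
Part IV: S3 = 1615; d = -43; a(3) = 3*(-42) - 2*(-32) + 1*(-43) = -105; iterating: a(3)=-105, a(4)=-263, a(5)=-621, a(6)=-1442, a(7)=-3347, a(8)=-7778, a(9)=-18082, a(10)=-42037, a(11)=-97725, a(12)=-227183, a(13)=-528136, a(14)=-1227767, a(15)=-2854212, a(16)=-6635238, a(17)=-15425057, a(18)=-35858907; answer -35858907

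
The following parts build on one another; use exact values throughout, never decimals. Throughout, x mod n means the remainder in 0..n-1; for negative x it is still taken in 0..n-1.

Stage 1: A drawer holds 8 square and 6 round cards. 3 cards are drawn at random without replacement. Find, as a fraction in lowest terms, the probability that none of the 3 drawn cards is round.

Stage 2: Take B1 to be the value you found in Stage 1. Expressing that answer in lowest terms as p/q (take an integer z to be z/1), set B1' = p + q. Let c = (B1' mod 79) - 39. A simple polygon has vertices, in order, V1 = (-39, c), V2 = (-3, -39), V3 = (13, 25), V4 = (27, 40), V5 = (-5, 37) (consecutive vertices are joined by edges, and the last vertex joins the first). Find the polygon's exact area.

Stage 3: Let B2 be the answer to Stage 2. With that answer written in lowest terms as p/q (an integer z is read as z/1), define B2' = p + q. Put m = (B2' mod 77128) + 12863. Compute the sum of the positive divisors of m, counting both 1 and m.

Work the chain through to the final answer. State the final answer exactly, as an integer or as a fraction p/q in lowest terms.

35280

Stage 1: total draws C(14,3) = 364; favorable C(8,3) = 56; P = 2/13; answer 2/13
Stage 2: B1 = 2/13; threaded value p + q = 15; c = -24; cross terms: (-39*-39 - -3*-24)=1449, (-3*25 - 13*-39)=432, (13*40 - 27*25)=-155, (27*37 - -5*40)=1199, (-5*-24 - -39*37)=1563; twice the area = |4488| = 4488; area = 2244; answer 2244
Stage 3: B2 = 2244; threaded value p + q = 2245; m = 15108; 15108 = 2^2 * 3 * 1259; sigma = (1 + 2 + 4) * (1 + 3) * (1 + 1259) = 7 * 4 * 1260 = 35280; answer 35280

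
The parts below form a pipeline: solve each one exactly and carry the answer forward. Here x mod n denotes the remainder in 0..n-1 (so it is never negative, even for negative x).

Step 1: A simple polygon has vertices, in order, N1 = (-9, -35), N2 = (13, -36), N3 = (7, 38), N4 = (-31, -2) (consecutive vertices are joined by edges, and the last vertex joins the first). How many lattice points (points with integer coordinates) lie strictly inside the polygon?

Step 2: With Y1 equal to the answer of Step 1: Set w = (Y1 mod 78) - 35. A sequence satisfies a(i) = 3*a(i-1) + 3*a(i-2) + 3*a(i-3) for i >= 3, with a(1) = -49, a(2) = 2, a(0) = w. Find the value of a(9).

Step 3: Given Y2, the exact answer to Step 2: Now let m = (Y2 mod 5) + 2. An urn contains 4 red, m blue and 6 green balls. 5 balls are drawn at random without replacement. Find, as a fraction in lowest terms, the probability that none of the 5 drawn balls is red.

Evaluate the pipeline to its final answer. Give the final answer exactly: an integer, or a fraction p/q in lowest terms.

18/143

Step 1: cross terms: (-9*-36 - 13*-35)=779, (13*38 - 7*-36)=746, (7*-2 - -31*38)=1164, (-31*-35 - -9*-2)=1067; twice the area = |3756| = 3756; area = 1878; boundary points = 1 + 2 + 2 + 11 = 16; strictly interior points = area - boundary/2 + 1 = 1871; answer 1871
Step 2: Y1 = 1871; w = 42; a(3) = 3*(2) + 3*(-49) + 3*(42) = -15; iterating: a(3)=-15, a(4)=-186, a(5)=-597, a(6)=-2394, a(7)=-9531, a(8)=-37566, a(9)=-148473; answer -148473
Step 3: Y2 = -148473; m = 4; total draws C(14,5) = 2002; favorable C(10,5) = 252; P = 18/143; answer 18/143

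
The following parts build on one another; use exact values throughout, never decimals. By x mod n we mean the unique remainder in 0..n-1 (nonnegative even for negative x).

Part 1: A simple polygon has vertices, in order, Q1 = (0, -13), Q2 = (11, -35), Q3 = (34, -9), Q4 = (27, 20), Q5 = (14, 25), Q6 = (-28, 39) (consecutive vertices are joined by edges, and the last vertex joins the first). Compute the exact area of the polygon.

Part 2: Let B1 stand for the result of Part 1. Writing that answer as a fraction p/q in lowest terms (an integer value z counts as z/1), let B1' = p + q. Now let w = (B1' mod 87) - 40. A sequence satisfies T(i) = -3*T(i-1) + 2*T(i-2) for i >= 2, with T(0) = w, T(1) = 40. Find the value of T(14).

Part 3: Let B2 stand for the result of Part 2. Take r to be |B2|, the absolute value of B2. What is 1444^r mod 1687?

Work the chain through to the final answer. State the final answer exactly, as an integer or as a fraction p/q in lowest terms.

Part 1: cross terms: (0*-35 - 11*-13)=143, (11*-9 - 34*-35)=1091, (34*20 - 27*-9)=923, (27*25 - 14*20)=395, (14*39 - -28*25)=1246, (-28*-13 - 0*39)=364; twice the area = |4162| = 4162; area = 2081; answer 2081
Part 2: B1 = 2081; threaded value p + q = 2082; w = 41; T(2) = -3*(40) + 2*(41) = -38; iterating: T(2)=-38, T(3)=194, T(4)=-658, T(5)=2362, T(6)=-8402, T(7)=29930, T(8)=-106594, T(9)=379642, T(10)=-1352114, T(11)=4815626, T(12)=-17151106, T(13)=61084570, T(14)=-217555922; answer -217555922
Part 3: B2 = -217555922; r = 217555922; squarings mod 1687: 1444^1=1444, 1444^2=4, 1444^4=16, 1444^8=256, 1444^16=1430, 1444^32=256, 1444^64=1430, 1444^128=256, 1444^256=1430, 1444^512=256, 1444^1024=1430, 1444^2048=256, 1444^4096=1430, 1444^8192=256, 1444^16384=1430, 1444^32768=256, 1444^65536=1430, 1444^131072=256, 1444^262144=1430, 1444^524288=256, 1444^1048576=1430, 1444^2097152=256, 1444^4194304=1430, 1444^8388608=256, 1444^16777216=1430, 1444^33554432=256, 1444^67108864=1430, 1444^134217728=256; 1444^217555922 = 1444^2 * 1444^16 * 1444^64 * 1444^128 * 1444^256 * 1444^512 * 1444^8192 * 1444^32768 * 1444^65536 * 1444^131072 * 1444^262144 * 1444^1048576 * 1444^2097152 * 1444^4194304 * 1444^8388608 * 1444^67108864 * 1444^134217728 = 4 (mod 1687); answer 4

4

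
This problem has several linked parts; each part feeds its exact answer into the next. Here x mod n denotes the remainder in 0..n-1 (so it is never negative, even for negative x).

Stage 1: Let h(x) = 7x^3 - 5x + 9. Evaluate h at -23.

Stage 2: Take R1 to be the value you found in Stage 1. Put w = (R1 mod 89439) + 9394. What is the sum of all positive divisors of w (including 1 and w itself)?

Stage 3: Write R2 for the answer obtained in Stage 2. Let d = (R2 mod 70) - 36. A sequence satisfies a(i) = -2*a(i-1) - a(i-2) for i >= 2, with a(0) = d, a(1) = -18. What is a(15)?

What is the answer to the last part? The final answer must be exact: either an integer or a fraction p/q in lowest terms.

-578

Stage 1: 7*(-23)^3 - 5*(-23)^1 + 9 = (-85169) + (115) + (9) = -85045; answer -85045
Stage 2: R1 = -85045; w = 13788; 13788 = 2^2 * 3^2 * 383; sigma = (1 + 2 + 4) * (1 + 3 + 9) * (1 + 383) = 7 * 13 * 384 = 34944; answer 34944
Stage 3: R2 = 34944; d = -22; a(2) = -2*(-18) - 1*(-22) = 58; iterating: a(2)=58, a(3)=-98, a(4)=138, a(5)=-178, a(6)=218, a(7)=-258, a(8)=298, a(9)=-338, a(10)=378, a(11)=-418, a(12)=458, a(13)=-498, a(14)=538, a(15)=-578; answer -578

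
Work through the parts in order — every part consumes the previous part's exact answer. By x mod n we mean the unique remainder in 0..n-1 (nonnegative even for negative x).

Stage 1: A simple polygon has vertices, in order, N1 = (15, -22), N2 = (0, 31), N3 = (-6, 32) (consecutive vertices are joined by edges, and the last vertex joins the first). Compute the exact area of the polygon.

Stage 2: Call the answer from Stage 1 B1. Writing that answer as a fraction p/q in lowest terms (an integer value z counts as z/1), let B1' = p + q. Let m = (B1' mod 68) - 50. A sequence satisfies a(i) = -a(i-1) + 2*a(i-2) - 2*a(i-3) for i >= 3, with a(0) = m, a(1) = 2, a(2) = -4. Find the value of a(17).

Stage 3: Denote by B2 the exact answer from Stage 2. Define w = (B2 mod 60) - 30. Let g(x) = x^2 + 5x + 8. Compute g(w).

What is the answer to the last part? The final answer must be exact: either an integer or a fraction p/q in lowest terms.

Stage 1: cross terms: (15*31 - 0*-22)=465, (0*32 - -6*31)=186, (-6*-22 - 15*32)=-348; twice the area = |303| = 303; area = 303/2; answer 303/2
Stage 2: B1 = 303/2; threaded value p + q = 305; m = -17; a(3) = -1*(-4) + 2*(2) - 2*(-17) = 42; iterating: a(3)=42, a(4)=-54, a(5)=146, a(6)=-338, a(7)=738, a(8)=-1706, a(9)=3858, a(10)=-8746, a(11)=19874, a(12)=-45082, a(13)=102322, a(14)=-232234, a(15)=527042, a(16)=-1196154, a(17)=2714706; answer 2714706
Stage 3: B2 = 2714706; w = -24; 1*(-24)^2 + 5*(-24)^1 + 8 = (576) + (-120) + (8) = 464; answer 464

464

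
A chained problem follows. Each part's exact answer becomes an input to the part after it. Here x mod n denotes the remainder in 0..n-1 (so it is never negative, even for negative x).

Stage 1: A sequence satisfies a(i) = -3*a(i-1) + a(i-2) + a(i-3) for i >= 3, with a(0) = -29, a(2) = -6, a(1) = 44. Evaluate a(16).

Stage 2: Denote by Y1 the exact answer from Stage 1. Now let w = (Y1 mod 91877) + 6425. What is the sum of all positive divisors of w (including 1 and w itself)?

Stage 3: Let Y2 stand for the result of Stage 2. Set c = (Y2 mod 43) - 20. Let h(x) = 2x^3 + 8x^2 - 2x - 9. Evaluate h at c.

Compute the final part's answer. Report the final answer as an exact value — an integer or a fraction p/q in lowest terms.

-3025

Stage 1: a(3) = -3*(-6) + 1*(44) + 1*(-29) = 33; iterating: a(3)=33, a(4)=-61, a(5)=210, a(6)=-658, a(7)=2123, a(8)=-6817, a(9)=21916, a(10)=-70442, a(11)=226425, a(12)=-727801, a(13)=2339386, a(14)=-7519534, a(15)=24170187, a(16)=-77690709; answer -77690709
Stage 2: Y1 = -77690709; w = 43658; 43658 = 2 * 83 * 263; sigma = (1 + 2) * (1 + 83) * (1 + 263) = 3 * 84 * 264 = 66528; answer 66528
Stage 3: Y2 = 66528; c = -13; 2*(-13)^3 + 8*(-13)^2 - 2*(-13)^1 - 9 = (-4394) + (1352) + (26) + (-9) = -3025; answer -3025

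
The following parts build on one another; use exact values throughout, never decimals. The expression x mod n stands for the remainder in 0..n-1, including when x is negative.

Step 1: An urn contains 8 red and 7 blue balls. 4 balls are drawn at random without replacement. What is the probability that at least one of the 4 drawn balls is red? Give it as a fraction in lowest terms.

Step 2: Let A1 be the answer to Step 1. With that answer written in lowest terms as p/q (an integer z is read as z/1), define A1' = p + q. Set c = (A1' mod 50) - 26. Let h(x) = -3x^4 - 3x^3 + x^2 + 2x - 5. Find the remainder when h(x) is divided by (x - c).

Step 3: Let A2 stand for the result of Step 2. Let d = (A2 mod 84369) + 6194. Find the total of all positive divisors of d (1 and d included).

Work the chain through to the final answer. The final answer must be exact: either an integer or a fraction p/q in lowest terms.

144912

Step 1: total draws C(15,4) = 1365; complement C(7,4) = 35; favorable 1365 - 35 = 1330; P = 38/39; answer 38/39
Step 2: A1 = 38/39; threaded value p + q = 77; c = 1; remainder = value at the root: -3*(1)^4 - 3*(1)^3 + 1*(1)^2 + 2*(1)^1 - 5 = (-3) + (-3) + (1) + (2) + (-5) = -8; answer -8
Step 3: A2 = -8; d = 90555; 90555 = 3 * 5 * 6037; sigma = (1 + 3) * (1 + 5) * (1 + 6037) = 4 * 6 * 6038 = 144912; answer 144912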